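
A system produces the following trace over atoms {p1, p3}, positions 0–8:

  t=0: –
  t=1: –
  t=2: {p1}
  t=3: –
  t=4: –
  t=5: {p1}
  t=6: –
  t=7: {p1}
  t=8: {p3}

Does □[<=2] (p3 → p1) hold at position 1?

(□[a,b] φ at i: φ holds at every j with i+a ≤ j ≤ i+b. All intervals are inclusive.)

Check (p3 → p1) at every j in [1,3]:
  j=1: antecedent false → ✓
  j=2: antecedent false → ✓
  j=3: antecedent false → ✓
All positions satisfy it → formula holds.

True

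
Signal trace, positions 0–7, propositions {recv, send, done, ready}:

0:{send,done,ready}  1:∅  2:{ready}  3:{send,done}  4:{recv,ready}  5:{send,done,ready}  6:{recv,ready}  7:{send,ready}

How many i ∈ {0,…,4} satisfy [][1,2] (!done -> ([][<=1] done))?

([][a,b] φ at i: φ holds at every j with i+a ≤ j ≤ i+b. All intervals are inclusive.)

Evaluate at each i in [0,4]:
  i=0: ✗ (fails at j=1)
  i=1: ✗ (fails at j=2)
  i=2: ✗ (fails at j=4)
  i=3: ✗ (fails at j=4)
  i=4: ✗ (fails at j=6)
Positions where it holds: {} → 0.

0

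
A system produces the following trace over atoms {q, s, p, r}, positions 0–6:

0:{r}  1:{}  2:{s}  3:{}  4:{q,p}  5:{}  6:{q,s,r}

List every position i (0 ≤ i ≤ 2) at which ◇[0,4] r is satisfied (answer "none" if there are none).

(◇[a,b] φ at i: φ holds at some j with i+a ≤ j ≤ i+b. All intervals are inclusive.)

Evaluate at each i in [0,2]:
  i=0: ✓ (witness j=0)
  i=1: ✗ (none in [1,5])
  i=2: ✓ (witness j=6)

0, 2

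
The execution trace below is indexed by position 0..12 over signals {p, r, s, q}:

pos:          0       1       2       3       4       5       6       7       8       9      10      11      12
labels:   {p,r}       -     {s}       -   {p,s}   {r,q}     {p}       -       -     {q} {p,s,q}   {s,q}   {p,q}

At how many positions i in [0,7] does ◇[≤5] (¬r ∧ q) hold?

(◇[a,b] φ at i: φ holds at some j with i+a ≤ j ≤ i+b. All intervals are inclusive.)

Evaluate at each i in [0,7]:
  i=0: ✗ (none in [0,5])
  i=1: ✗ (none in [1,6])
  i=2: ✗ (none in [2,7])
  i=3: ✗ (none in [3,8])
  i=4: ✓ (witness j=9)
  i=5: ✓ (witness j=9)
  i=6: ✓ (witness j=9)
  i=7: ✓ (witness j=9)
Positions where it holds: {4, 5, 6, 7} → 4.

4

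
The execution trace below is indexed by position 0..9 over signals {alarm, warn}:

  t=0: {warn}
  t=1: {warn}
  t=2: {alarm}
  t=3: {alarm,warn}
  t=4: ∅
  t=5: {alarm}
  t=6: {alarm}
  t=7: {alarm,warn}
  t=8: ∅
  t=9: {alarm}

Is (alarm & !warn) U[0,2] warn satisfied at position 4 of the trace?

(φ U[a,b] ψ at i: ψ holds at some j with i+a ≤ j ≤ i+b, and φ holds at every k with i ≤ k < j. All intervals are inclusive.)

Does not hold

Need some j in [4,6] with warn, and (alarm & !warn) at every k in [4,j-1].
  j=4: warn false.
  j=5: warn false.
  j=6: warn false.
No j in the window works → until fails.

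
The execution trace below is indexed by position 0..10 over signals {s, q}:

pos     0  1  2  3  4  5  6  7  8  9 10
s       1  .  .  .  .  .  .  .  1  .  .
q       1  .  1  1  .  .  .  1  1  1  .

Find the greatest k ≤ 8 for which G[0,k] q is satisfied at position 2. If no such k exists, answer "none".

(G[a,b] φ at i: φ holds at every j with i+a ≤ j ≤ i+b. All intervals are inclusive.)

1

q must hold from j=2 onward; find where it first fails.
  j=2: holds
  j=3: holds
  j=4: fails
Holds on [2,3], so largest k = 1.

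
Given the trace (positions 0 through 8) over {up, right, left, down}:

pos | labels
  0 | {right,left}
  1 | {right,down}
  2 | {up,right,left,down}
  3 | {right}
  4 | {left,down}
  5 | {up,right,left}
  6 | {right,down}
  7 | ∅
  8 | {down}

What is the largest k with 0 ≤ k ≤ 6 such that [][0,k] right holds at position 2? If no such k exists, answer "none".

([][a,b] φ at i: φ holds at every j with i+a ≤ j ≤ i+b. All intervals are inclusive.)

right must hold from j=2 onward; find where it first fails.
  j=2: holds
  j=3: holds
  j=4: fails
Holds on [2,3], so largest k = 1.

1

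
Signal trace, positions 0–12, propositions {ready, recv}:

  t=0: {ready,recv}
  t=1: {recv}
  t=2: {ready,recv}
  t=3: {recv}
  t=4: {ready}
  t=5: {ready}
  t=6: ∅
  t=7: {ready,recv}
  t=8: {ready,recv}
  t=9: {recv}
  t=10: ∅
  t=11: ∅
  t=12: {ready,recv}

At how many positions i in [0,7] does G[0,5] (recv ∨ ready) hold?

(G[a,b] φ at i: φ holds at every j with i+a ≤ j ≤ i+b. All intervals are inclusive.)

1

Evaluate at each i in [0,7]:
  i=0: ✓ (all of [0,5])
  i=1: ✗ (fails at j=6)
  i=2: ✗ (fails at j=6)
  i=3: ✗ (fails at j=6)
  i=4: ✗ (fails at j=6)
  i=5: ✗ (fails at j=6)
  i=6: ✗ (fails at j=6)
  i=7: ✗ (fails at j=10)
Positions where it holds: {0} → 1.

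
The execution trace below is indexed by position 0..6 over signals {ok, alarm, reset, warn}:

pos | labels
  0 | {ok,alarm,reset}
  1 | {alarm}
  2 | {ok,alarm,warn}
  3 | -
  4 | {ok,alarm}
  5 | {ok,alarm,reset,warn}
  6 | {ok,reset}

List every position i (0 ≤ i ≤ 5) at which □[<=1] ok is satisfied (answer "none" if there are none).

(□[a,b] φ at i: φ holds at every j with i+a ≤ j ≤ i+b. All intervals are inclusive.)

Evaluate at each i in [0,5]:
  i=0: ✗ (fails at j=1)
  i=1: ✗ (fails at j=1)
  i=2: ✗ (fails at j=3)
  i=3: ✗ (fails at j=3)
  i=4: ✓ (all of [4,5])
  i=5: ✓ (all of [5,6])

4, 5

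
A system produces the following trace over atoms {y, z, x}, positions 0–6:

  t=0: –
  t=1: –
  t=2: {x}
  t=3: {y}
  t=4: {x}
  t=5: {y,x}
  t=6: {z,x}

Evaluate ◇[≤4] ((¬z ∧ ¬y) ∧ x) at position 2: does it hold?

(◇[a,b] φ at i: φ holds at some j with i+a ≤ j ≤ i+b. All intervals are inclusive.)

Check ((¬z ∧ ¬y) ∧ x) at each j in [2,6]:
  j=2: true
  j=3: false
  j=4: true
  j=5: false
  j=6: false
Found at j=2 → formula holds.

Holds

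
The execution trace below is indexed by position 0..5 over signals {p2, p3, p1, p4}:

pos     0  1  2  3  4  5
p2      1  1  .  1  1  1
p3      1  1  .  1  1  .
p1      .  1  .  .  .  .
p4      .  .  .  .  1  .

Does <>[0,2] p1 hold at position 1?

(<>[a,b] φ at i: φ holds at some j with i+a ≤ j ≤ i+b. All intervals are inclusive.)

Holds

Check p1 at each j in [1,3]:
  j=1: true
  j=2: false
  j=3: false
Found at j=1 → formula holds.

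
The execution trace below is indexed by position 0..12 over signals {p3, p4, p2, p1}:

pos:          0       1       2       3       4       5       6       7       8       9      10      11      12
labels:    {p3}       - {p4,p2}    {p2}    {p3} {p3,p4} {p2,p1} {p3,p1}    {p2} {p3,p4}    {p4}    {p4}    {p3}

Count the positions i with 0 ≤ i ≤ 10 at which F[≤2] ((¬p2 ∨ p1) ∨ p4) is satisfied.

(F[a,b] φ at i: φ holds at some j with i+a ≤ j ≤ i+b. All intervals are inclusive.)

11

Evaluate at each i in [0,10]:
  i=0: ✓ (witness j=0)
  i=1: ✓ (witness j=1)
  i=2: ✓ (witness j=2)
  i=3: ✓ (witness j=4)
  i=4: ✓ (witness j=4)
  i=5: ✓ (witness j=5)
  i=6: ✓ (witness j=6)
  i=7: ✓ (witness j=7)
  i=8: ✓ (witness j=9)
  i=9: ✓ (witness j=9)
  i=10: ✓ (witness j=10)
Positions where it holds: {0, 1, 2, 3, 4, 5, 6, 7, 8, 9, 10} → 11.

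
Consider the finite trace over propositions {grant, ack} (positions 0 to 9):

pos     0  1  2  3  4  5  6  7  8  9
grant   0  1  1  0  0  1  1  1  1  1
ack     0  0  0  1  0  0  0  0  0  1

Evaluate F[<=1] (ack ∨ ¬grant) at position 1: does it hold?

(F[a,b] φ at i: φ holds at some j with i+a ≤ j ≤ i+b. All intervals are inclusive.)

Check (ack ∨ ¬grant) at each j in [1,2]:
  j=1: false
  j=2: false
No position in the window satisfies it → formula fails.

Does not hold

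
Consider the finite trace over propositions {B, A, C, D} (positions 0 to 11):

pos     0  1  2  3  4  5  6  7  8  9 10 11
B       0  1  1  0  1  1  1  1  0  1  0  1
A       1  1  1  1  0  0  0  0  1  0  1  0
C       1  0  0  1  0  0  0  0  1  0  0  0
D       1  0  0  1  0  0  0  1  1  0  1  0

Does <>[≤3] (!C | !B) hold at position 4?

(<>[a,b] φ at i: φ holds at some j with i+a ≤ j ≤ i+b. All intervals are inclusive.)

True

Check (!C | !B) at each j in [4,7]:
  j=4: true
  j=5: true
  j=6: true
  j=7: true
Found at j=4 → formula holds.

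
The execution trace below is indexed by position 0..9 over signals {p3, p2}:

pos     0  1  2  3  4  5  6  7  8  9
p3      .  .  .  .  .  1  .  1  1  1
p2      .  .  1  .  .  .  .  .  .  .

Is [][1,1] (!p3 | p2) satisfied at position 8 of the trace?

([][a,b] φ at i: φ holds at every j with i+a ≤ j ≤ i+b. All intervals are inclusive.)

False

Check (!p3 | p2) at every j in [9,9]:
  j=9: false
Fails at j=9 → formula fails.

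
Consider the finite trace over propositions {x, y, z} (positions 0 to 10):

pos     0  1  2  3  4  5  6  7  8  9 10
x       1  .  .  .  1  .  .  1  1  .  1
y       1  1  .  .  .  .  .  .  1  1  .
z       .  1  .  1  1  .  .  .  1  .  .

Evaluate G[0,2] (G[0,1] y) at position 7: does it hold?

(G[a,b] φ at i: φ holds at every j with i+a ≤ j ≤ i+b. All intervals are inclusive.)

False

Check G[0,1] y at every j in [7,9]:
  j=7: fails at 7
  j=8: holds on [8,9]
  j=9: fails at 10
Fails at j=7 → formula fails.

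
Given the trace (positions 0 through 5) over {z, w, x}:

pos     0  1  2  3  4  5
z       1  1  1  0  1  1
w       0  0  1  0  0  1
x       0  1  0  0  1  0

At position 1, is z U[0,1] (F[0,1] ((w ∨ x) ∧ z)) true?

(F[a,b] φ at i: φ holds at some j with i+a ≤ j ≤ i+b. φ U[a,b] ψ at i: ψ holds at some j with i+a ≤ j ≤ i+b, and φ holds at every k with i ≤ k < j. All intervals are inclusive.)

Yes

Need some j in [1,2] with F[0,1] ((w ∨ x) ∧ z), and z at every k in [1,j-1].
  j=1: F[0,1] ((w ∨ x) ∧ z) holds; no prefix to check → satisfied.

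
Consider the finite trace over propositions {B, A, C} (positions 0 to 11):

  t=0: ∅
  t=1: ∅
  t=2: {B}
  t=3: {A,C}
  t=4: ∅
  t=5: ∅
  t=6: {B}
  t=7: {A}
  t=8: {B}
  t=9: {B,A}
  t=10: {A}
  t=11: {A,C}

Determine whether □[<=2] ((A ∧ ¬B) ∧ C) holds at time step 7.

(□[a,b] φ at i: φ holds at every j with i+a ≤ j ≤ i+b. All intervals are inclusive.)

Check ((A ∧ ¬B) ∧ C) at every j in [7,9]:
  j=7: false
  j=8: false
  j=9: false
Fails at j=7 → formula fails.

Does not hold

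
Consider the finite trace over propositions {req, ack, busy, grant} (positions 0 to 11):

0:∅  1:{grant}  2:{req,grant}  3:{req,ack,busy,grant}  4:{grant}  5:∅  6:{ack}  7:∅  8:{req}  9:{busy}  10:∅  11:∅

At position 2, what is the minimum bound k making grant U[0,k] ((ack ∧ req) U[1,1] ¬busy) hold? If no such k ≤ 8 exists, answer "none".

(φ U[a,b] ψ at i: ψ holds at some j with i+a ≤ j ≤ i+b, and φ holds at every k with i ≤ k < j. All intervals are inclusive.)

Need earliest j ≥ 2 with ((ack ∧ req) U[1,1] ¬busy), and grant at every k in [2,j-1].
  j=2: rhs fails.
  j=3: rhs holds; lhs holds on [2,2]. k = 1.

1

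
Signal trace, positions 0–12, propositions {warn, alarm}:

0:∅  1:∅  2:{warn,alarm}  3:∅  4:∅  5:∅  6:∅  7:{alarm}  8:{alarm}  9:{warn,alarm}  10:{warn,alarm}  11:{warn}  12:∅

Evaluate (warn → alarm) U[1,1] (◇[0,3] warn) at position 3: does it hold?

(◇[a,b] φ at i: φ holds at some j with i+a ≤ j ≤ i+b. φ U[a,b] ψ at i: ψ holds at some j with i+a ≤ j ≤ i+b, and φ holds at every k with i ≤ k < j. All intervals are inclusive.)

Does not hold

Need some j in [4,4] with ◇[0,3] warn, and (warn → alarm) at every k in [3,j-1].
  j=4: ◇[0,3] warn — fails (none in [4,7]).
No j in the window works → until fails.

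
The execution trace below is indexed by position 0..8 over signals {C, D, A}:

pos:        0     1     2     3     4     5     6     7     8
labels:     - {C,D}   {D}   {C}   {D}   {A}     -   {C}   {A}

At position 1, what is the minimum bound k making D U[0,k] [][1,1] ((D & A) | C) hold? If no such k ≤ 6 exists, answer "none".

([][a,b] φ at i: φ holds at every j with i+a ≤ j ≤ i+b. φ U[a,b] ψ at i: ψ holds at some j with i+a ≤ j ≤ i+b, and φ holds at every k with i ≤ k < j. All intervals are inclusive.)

1

Need earliest j ≥ 1 with [][1,1] ((D & A) | C), and D at every k in [1,j-1].
  j=1: rhs fails.
  j=2: rhs holds; lhs holds on [1,1]. k = 1.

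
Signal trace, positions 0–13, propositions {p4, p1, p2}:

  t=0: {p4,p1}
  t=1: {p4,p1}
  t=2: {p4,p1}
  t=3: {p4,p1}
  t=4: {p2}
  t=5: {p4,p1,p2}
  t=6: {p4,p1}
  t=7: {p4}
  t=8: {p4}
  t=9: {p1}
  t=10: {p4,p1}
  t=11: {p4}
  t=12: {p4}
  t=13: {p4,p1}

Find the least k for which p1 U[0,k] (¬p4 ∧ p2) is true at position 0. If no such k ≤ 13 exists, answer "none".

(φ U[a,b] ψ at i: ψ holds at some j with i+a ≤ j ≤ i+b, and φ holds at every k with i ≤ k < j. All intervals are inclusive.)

4

Need earliest j ≥ 0 with (¬p4 ∧ p2), and p1 at every k in [0,j-1].
  j=0: rhs fails.
  j=1: rhs fails.
  j=2: rhs fails.
  j=3: rhs fails.
  j=4: rhs holds; lhs holds on [0,3]. k = 4.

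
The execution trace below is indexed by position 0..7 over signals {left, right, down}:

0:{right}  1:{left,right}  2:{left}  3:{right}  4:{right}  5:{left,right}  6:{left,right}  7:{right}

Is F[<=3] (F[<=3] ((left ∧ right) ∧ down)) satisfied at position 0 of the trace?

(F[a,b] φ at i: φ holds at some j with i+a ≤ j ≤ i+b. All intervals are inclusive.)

False

Check F[<=3] ((left ∧ right) ∧ down) at each j in [0,3]:
  j=0: fails (none in [0,3])
  j=1: fails (none in [1,4])
  j=2: fails (none in [2,5])
  j=3: fails (none in [3,6])
No position in the window satisfies it → formula fails.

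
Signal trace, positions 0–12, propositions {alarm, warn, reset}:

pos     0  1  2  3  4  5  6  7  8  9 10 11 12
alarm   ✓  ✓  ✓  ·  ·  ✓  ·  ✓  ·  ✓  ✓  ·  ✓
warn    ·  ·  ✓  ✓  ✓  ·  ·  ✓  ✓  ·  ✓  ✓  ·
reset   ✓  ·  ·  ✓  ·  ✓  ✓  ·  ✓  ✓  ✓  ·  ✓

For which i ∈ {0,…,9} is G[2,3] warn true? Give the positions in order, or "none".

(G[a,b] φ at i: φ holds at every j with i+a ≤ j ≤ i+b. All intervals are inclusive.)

Evaluate at each i in [0,9]:
  i=0: ✓ (all of [2,3])
  i=1: ✓ (all of [3,4])
  i=2: ✗ (fails at j=5)
  i=3: ✗ (fails at j=5)
  i=4: ✗ (fails at j=6)
  i=5: ✓ (all of [7,8])
  i=6: ✗ (fails at j=9)
  i=7: ✗ (fails at j=9)
  i=8: ✓ (all of [10,11])
  i=9: ✗ (fails at j=12)

0, 1, 5, 8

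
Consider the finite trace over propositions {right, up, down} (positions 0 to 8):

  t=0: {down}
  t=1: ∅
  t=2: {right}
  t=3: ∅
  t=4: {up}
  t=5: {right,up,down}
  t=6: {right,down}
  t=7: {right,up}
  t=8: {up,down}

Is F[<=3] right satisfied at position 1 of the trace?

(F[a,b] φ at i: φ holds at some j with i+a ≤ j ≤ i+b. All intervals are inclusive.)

True

Check right at each j in [1,4]:
  j=1: false
  j=2: true
  j=3: false
  j=4: false
Found at j=2 → formula holds.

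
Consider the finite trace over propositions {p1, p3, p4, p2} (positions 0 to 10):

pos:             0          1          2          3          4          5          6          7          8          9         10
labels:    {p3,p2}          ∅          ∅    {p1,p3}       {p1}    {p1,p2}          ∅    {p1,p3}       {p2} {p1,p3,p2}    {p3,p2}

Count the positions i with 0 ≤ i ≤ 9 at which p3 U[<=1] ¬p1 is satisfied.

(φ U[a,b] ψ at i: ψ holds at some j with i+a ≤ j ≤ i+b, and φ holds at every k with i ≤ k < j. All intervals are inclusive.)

Evaluate at each i in [0,9]:
  i=0: ✓ (rhs at j=0)
  i=1: ✓ (rhs at j=1)
  i=2: ✓ (rhs at j=2)
  i=3: ✗ (no rhs in [3,4])
  i=4: ✗ (no rhs in [4,5])
  i=5: ✗ (lhs fails at k=5 before rhs at j=6)
  i=6: ✓ (rhs at j=6)
  i=7: ✓ (rhs at j=8; lhs holds on [7,7])
  i=8: ✓ (rhs at j=8)
  i=9: ✓ (rhs at j=10; lhs holds on [9,9])
Positions where it holds: {0, 1, 2, 6, 7, 8, 9} → 7.

7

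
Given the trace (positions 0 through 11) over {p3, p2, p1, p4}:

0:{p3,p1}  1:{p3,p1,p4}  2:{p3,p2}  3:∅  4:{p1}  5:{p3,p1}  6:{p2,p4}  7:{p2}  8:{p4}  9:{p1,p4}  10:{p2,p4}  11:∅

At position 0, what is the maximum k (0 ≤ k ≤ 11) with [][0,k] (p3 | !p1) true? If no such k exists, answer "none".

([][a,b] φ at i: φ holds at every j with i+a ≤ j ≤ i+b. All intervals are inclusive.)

3

(p3 | !p1) must hold from j=0 onward; find where it first fails.
  j=0: holds
  j=1: holds
  j=2: holds
  j=3: holds
  j=4: fails
Holds on [0,3], so largest k = 3.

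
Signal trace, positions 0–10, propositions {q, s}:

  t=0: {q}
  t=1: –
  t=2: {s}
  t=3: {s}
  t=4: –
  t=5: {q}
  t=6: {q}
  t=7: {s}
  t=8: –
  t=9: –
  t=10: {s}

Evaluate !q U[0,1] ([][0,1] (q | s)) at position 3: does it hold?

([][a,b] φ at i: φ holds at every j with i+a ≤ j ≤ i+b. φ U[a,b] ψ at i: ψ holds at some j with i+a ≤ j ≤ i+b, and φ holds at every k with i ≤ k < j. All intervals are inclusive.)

Does not hold

Need some j in [3,4] with [][0,1] (q | s), and !q at every k in [3,j-1].
  j=3: [][0,1] (q | s) — fails at 4.
  j=4: [][0,1] (q | s) — fails at 4.
No j in the window works → until fails.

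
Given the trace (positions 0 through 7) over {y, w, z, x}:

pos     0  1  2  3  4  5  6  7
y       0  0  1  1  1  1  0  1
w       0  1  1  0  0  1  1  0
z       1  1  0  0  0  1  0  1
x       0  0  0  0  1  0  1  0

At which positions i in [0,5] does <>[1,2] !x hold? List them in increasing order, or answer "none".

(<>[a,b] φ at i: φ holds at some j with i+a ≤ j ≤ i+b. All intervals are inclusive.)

Evaluate at each i in [0,5]:
  i=0: ✓ (witness j=1)
  i=1: ✓ (witness j=2)
  i=2: ✓ (witness j=3)
  i=3: ✓ (witness j=5)
  i=4: ✓ (witness j=5)
  i=5: ✓ (witness j=7)

0, 1, 2, 3, 4, 5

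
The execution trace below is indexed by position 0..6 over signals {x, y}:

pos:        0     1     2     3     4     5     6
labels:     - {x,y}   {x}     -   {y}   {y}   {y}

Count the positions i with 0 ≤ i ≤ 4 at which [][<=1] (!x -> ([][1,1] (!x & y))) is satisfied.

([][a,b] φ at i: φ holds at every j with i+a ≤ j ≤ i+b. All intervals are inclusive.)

Evaluate at each i in [0,4]:
  i=0: ✗ (fails at j=0)
  i=1: ✓ (all of [1,2])
  i=2: ✓ (all of [2,3])
  i=3: ✓ (all of [3,4])
  i=4: ✓ (all of [4,5])
Positions where it holds: {1, 2, 3, 4} → 4.

4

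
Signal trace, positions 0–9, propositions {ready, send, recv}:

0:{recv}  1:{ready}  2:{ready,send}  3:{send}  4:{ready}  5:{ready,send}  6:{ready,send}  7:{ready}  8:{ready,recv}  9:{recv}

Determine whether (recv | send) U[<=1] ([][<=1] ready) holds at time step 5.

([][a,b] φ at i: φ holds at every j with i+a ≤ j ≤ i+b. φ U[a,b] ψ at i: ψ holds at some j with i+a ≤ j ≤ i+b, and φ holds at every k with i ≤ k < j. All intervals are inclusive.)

Holds

Need some j in [5,6] with [][<=1] ready, and (recv | send) at every k in [5,j-1].
  j=5: [][<=1] ready holds; no prefix to check → satisfied.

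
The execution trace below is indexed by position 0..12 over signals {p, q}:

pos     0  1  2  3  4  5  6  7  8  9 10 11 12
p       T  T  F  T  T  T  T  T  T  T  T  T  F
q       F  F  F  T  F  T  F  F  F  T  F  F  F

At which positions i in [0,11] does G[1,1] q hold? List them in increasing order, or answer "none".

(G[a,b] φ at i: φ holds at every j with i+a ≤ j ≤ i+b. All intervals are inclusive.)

Evaluate at each i in [0,11]:
  i=0: ✗ (fails at j=1)
  i=1: ✗ (fails at j=2)
  i=2: ✓ (all of [3,3])
  i=3: ✗ (fails at j=4)
  i=4: ✓ (all of [5,5])
  i=5: ✗ (fails at j=6)
  i=6: ✗ (fails at j=7)
  i=7: ✗ (fails at j=8)
  i=8: ✓ (all of [9,9])
  i=9: ✗ (fails at j=10)
  i=10: ✗ (fails at j=11)
  i=11: ✗ (fails at j=12)

2, 4, 8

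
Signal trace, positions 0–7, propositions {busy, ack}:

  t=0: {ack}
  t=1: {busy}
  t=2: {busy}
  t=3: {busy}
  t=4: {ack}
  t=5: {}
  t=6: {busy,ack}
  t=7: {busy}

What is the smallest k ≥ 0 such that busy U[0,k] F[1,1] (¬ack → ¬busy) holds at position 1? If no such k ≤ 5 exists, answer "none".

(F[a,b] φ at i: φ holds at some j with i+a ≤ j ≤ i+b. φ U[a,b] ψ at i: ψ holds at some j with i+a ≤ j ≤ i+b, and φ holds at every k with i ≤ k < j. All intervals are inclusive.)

2

Need earliest j ≥ 1 with F[1,1] (¬ack → ¬busy), and busy at every k in [1,j-1].
  j=1: rhs fails.
  j=2: rhs fails.
  j=3: rhs holds; lhs holds on [1,2]. k = 2.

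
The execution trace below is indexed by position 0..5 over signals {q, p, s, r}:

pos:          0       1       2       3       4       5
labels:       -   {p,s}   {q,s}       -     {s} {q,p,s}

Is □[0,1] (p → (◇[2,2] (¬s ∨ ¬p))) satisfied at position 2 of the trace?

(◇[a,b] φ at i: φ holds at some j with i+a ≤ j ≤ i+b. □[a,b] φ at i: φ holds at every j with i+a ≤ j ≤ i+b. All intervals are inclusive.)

Yes

Check (p → (◇[2,2] (¬s ∨ ¬p))) at every j in [2,3]:
  j=2: antecedent false → ✓
  j=3: antecedent false → ✓
All positions satisfy it → formula holds.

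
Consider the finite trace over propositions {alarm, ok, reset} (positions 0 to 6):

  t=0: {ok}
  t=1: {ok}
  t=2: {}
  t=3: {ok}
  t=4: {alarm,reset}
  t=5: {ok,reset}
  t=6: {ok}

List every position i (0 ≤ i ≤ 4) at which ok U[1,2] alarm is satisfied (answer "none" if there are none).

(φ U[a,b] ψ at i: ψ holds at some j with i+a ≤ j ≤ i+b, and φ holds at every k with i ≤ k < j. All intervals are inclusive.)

3

Evaluate at each i in [0,4]:
  i=0: ✗ (no rhs in [1,2])
  i=1: ✗ (no rhs in [2,3])
  i=2: ✗ (lhs fails at k=2 before rhs at j=4)
  i=3: ✓ (rhs at j=4; lhs holds on [3,3])
  i=4: ✗ (no rhs in [5,6])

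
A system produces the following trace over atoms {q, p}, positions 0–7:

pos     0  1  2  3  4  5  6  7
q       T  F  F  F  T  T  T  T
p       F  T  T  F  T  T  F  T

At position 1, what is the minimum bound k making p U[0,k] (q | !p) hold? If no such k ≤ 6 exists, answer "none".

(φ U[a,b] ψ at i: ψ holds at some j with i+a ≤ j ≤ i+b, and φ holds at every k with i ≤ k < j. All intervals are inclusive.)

2

Need earliest j ≥ 1 with (q | !p), and p at every k in [1,j-1].
  j=1: rhs fails.
  j=2: rhs fails.
  j=3: rhs holds; lhs holds on [1,2]. k = 2.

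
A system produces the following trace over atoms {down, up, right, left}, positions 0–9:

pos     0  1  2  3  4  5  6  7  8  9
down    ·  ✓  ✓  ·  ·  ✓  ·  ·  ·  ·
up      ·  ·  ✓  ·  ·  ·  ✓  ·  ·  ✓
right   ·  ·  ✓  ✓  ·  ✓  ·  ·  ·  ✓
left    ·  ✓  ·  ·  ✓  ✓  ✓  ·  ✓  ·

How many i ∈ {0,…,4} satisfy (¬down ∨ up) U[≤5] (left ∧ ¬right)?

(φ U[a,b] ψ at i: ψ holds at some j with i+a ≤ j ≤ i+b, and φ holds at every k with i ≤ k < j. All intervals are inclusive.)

Evaluate at each i in [0,4]:
  i=0: ✓ (rhs at j=1; lhs holds on [0,0])
  i=1: ✓ (rhs at j=1)
  i=2: ✓ (rhs at j=4; lhs holds on [2,3])
  i=3: ✓ (rhs at j=4; lhs holds on [3,3])
  i=4: ✓ (rhs at j=4)
Positions where it holds: {0, 1, 2, 3, 4} → 5.

5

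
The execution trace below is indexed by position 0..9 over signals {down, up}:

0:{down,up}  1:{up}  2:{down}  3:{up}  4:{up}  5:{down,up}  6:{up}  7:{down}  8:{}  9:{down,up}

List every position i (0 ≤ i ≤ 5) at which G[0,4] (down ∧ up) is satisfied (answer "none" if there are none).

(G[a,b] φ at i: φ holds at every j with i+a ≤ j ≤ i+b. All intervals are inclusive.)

Evaluate at each i in [0,5]:
  i=0: ✗ (fails at j=1)
  i=1: ✗ (fails at j=1)
  i=2: ✗ (fails at j=2)
  i=3: ✗ (fails at j=3)
  i=4: ✗ (fails at j=4)
  i=5: ✗ (fails at j=6)

none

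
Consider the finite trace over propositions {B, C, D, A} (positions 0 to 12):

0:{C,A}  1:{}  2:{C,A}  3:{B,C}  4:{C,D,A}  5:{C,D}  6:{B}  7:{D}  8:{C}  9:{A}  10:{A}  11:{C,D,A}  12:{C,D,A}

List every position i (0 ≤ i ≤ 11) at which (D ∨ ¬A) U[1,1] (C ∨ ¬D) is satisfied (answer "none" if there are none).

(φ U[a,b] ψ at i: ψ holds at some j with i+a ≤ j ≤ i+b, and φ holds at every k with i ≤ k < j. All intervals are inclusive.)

Evaluate at each i in [0,11]:
  i=0: ✗ (lhs fails at k=0 before rhs at j=1)
  i=1: ✓ (rhs at j=2; lhs holds on [1,1])
  i=2: ✗ (lhs fails at k=2 before rhs at j=3)
  i=3: ✓ (rhs at j=4; lhs holds on [3,3])
  i=4: ✓ (rhs at j=5; lhs holds on [4,4])
  i=5: ✓ (rhs at j=6; lhs holds on [5,5])
  i=6: ✗ (no rhs in [7,7])
  i=7: ✓ (rhs at j=8; lhs holds on [7,7])
  i=8: ✓ (rhs at j=9; lhs holds on [8,8])
  i=9: ✗ (lhs fails at k=9 before rhs at j=10)
  i=10: ✗ (lhs fails at k=10 before rhs at j=11)
  i=11: ✓ (rhs at j=12; lhs holds on [11,11])

1, 3, 4, 5, 7, 8, 11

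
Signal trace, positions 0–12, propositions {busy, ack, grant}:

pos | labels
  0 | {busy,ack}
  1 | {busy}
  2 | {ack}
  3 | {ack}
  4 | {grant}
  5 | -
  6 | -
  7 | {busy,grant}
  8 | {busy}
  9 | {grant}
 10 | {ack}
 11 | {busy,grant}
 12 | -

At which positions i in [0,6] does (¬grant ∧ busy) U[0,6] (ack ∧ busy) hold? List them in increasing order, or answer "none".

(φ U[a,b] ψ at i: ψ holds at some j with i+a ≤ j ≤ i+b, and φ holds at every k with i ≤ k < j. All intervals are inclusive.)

Evaluate at each i in [0,6]:
  i=0: ✓ (rhs at j=0)
  i=1: ✗ (no rhs in [1,7])
  i=2: ✗ (no rhs in [2,8])
  i=3: ✗ (no rhs in [3,9])
  i=4: ✗ (no rhs in [4,10])
  i=5: ✗ (no rhs in [5,11])
  i=6: ✗ (no rhs in [6,12])

0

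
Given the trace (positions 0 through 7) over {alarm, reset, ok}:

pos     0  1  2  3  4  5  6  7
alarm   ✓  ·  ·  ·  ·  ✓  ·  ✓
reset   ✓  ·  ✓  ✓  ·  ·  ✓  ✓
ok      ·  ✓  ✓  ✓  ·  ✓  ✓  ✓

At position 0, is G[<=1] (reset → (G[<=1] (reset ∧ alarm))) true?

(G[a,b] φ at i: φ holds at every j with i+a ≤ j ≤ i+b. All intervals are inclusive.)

No

Check (reset → (G[<=1] (reset ∧ alarm))) at every j in [0,1]:
  j=0: antecedent true; consequent fails at 1 → ✗
  j=1: antecedent false → ✓
Fails at j=0 → formula fails.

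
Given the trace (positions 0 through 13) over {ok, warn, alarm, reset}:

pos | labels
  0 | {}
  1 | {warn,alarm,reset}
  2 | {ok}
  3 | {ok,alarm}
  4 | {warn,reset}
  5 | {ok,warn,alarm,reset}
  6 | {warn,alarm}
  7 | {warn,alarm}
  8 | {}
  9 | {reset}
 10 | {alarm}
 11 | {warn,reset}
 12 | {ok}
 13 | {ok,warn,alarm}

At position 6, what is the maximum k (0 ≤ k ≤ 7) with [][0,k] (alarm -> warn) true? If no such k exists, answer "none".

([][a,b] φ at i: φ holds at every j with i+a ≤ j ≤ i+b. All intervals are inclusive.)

(alarm -> warn) must hold from j=6 onward; find where it first fails.
  j=6: holds
  j=7: holds
  j=8: holds
  j=9: holds
  j=10: fails
Holds on [6,9], so largest k = 3.

3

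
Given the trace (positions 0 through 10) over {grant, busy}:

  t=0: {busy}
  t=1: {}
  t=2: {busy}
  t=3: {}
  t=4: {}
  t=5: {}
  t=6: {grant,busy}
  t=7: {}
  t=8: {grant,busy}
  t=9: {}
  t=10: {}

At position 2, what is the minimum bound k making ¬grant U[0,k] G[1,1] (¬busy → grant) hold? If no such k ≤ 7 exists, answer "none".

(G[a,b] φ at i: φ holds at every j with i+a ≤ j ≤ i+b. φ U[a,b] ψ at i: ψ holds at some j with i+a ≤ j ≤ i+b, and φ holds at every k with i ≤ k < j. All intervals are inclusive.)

3

Need earliest j ≥ 2 with G[1,1] (¬busy → grant), and ¬grant at every k in [2,j-1].
  j=2: rhs fails.
  j=3: rhs fails.
  j=4: rhs fails.
  j=5: rhs holds; lhs holds on [2,4]. k = 3.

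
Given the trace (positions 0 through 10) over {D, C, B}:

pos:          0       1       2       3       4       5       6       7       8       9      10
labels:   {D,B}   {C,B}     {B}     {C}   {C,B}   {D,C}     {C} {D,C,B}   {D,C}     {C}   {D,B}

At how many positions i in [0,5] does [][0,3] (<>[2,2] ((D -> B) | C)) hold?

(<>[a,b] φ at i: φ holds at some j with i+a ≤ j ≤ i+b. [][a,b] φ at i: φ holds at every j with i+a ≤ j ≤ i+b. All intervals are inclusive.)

6

Evaluate at each i in [0,5]:
  i=0: ✓ (all of [0,3])
  i=1: ✓ (all of [1,4])
  i=2: ✓ (all of [2,5])
  i=3: ✓ (all of [3,6])
  i=4: ✓ (all of [4,7])
  i=5: ✓ (all of [5,8])
Positions where it holds: {0, 1, 2, 3, 4, 5} → 6.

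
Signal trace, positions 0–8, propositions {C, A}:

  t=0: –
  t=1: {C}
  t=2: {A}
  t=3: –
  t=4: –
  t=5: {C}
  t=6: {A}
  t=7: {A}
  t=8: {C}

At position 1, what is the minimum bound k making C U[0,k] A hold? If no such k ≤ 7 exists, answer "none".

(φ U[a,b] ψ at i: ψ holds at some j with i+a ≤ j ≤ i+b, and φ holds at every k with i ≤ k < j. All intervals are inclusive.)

Need earliest j ≥ 1 with A, and C at every k in [1,j-1].
  j=1: rhs fails.
  j=2: rhs holds; lhs holds on [1,1]. k = 1.

1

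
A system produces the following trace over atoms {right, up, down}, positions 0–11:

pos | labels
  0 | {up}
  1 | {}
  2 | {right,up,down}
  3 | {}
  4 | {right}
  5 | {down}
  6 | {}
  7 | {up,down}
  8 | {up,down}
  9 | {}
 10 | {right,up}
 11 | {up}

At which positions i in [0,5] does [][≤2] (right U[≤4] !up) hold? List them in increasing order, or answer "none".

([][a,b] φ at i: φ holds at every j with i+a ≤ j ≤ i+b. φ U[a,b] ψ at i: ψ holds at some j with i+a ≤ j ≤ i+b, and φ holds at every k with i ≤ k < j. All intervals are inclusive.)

Evaluate at each i in [0,5]:
  i=0: ✗ (fails at j=0)
  i=1: ✓ (all of [1,3])
  i=2: ✓ (all of [2,4])
  i=3: ✓ (all of [3,5])
  i=4: ✓ (all of [4,6])
  i=5: ✗ (fails at j=7)

1, 2, 3, 4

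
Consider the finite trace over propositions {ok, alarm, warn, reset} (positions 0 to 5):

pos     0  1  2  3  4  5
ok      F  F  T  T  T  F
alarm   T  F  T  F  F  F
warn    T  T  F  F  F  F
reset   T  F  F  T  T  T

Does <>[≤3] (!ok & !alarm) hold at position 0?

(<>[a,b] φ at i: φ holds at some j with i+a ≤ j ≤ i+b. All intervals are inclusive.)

Check (!ok & !alarm) at each j in [0,3]:
  j=0: false
  j=1: true
  j=2: false
  j=3: false
Found at j=1 → formula holds.

Yes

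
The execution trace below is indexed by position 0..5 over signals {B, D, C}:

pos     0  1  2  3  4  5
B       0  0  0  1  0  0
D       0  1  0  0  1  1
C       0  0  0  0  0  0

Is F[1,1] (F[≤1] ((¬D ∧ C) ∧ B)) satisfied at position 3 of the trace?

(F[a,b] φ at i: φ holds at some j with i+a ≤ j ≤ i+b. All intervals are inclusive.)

False

Check F[≤1] ((¬D ∧ C) ∧ B) at each j in [4,4]:
  j=4: fails (none in [4,5])
No position in the window satisfies it → formula fails.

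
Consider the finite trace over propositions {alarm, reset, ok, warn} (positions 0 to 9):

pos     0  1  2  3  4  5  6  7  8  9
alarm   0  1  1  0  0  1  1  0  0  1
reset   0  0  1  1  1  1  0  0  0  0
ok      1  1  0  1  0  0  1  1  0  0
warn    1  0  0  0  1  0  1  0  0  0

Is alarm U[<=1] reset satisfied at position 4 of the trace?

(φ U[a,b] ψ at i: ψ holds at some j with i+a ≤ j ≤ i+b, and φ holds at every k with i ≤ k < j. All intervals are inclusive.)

True

Need some j in [4,5] with reset, and alarm at every k in [4,j-1].
  j=4: reset holds; no prefix to check → satisfied.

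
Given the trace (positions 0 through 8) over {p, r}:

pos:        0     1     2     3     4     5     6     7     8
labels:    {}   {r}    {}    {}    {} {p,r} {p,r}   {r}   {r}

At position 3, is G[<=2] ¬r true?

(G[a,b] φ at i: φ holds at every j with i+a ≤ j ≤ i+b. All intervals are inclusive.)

Check ¬r at every j in [3,5]:
  j=3: true
  j=4: true
  j=5: false
Fails at j=5 → formula fails.

Does not hold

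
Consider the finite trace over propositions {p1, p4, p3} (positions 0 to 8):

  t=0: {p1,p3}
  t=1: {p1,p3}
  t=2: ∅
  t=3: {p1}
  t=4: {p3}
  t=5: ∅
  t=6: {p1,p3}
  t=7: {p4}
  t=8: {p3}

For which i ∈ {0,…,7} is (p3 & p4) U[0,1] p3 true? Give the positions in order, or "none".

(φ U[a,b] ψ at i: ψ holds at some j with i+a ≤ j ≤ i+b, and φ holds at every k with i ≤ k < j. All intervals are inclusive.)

Evaluate at each i in [0,7]:
  i=0: ✓ (rhs at j=0)
  i=1: ✓ (rhs at j=1)
  i=2: ✗ (no rhs in [2,3])
  i=3: ✗ (lhs fails at k=3 before rhs at j=4)
  i=4: ✓ (rhs at j=4)
  i=5: ✗ (lhs fails at k=5 before rhs at j=6)
  i=6: ✓ (rhs at j=6)
  i=7: ✗ (lhs fails at k=7 before rhs at j=8)

0, 1, 4, 6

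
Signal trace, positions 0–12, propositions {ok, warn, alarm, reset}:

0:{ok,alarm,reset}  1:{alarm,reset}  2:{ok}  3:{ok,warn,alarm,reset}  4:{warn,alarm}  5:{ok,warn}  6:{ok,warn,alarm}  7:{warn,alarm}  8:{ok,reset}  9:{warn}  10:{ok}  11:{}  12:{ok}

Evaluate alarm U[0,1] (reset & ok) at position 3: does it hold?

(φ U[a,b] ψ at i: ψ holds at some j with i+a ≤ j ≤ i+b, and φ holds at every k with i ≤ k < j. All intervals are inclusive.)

Holds

Need some j in [3,4] with (reset & ok), and alarm at every k in [3,j-1].
  j=3: (reset & ok) holds; no prefix to check → satisfied.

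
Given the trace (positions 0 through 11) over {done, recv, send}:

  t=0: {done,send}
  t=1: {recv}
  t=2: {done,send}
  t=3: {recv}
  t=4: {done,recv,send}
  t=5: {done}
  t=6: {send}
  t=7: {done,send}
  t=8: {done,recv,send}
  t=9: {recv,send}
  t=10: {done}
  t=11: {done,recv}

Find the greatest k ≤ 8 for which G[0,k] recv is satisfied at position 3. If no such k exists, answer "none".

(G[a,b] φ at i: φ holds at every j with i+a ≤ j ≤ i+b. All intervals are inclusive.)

recv must hold from j=3 onward; find where it first fails.
  j=3: holds
  j=4: holds
  j=5: fails
Holds on [3,4], so largest k = 1.

1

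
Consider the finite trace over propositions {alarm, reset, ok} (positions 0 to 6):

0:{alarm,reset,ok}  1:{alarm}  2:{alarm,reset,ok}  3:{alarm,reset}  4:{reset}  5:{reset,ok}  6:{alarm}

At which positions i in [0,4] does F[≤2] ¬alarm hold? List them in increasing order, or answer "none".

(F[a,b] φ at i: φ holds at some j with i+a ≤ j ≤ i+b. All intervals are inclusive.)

Evaluate at each i in [0,4]:
  i=0: ✗ (none in [0,2])
  i=1: ✗ (none in [1,3])
  i=2: ✓ (witness j=4)
  i=3: ✓ (witness j=4)
  i=4: ✓ (witness j=4)

2, 3, 4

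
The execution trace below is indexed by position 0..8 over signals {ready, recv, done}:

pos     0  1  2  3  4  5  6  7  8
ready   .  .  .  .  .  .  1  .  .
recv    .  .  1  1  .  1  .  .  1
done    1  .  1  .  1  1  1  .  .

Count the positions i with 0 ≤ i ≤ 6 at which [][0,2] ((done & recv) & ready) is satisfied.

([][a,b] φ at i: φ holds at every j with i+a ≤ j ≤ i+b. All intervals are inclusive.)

Evaluate at each i in [0,6]:
  i=0: ✗ (fails at j=0)
  i=1: ✗ (fails at j=1)
  i=2: ✗ (fails at j=2)
  i=3: ✗ (fails at j=3)
  i=4: ✗ (fails at j=4)
  i=5: ✗ (fails at j=5)
  i=6: ✗ (fails at j=6)
Positions where it holds: {} → 0.

0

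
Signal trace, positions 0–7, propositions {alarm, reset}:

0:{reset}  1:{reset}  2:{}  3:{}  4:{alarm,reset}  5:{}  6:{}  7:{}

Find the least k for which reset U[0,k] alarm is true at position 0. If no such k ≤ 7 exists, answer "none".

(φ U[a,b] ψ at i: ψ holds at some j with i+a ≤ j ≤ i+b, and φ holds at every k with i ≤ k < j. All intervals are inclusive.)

none

Need earliest j ≥ 0 with alarm, and reset at every k in [0,j-1].
  j=0: rhs fails.
  j=1: rhs fails.
  j=2: rhs fails.
  j=3: rhs fails.
  j=4: rhs holds but lhs fails at k=2.
  j=5: rhs fails.
  j=6: rhs fails.
  j=7: rhs fails.
No witness within the range → none.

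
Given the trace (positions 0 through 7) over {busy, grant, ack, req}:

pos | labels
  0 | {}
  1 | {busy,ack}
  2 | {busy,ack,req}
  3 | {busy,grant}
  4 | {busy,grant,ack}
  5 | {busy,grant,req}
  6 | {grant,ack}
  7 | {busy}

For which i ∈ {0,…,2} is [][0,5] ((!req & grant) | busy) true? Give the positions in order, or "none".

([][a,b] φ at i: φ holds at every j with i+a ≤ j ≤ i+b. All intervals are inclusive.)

1, 2

Evaluate at each i in [0,2]:
  i=0: ✗ (fails at j=0)
  i=1: ✓ (all of [1,6])
  i=2: ✓ (all of [2,7])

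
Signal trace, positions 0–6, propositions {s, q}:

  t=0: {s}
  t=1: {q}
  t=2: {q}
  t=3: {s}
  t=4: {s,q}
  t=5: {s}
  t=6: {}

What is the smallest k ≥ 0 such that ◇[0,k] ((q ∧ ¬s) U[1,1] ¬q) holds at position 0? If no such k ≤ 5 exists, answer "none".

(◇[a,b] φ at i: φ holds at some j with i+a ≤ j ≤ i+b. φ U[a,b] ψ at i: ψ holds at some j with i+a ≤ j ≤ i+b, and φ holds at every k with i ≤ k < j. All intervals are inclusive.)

Scan j = 0,1,… for ((q ∧ ¬s) U[1,1] ¬q):
  j=0: fails
  j=1: fails
  j=2: holds
First hit at j=2, so smallest k = 2-0 = 2.

2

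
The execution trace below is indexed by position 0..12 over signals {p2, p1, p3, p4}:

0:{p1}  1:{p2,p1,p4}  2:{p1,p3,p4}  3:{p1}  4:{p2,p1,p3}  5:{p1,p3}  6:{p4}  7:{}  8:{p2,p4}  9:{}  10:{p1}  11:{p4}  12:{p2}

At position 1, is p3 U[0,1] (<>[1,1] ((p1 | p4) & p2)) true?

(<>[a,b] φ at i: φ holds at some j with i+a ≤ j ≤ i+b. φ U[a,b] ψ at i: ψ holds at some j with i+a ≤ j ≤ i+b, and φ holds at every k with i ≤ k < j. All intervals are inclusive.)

False

Need some j in [1,2] with <>[1,1] ((p1 | p4) & p2), and p3 at every k in [1,j-1].
  j=1: <>[1,1] ((p1 | p4) & p2) — fails (none in [2,2]).
  j=2: <>[1,1] ((p1 | p4) & p2) — fails (none in [3,3]).
No j in the window works → until fails.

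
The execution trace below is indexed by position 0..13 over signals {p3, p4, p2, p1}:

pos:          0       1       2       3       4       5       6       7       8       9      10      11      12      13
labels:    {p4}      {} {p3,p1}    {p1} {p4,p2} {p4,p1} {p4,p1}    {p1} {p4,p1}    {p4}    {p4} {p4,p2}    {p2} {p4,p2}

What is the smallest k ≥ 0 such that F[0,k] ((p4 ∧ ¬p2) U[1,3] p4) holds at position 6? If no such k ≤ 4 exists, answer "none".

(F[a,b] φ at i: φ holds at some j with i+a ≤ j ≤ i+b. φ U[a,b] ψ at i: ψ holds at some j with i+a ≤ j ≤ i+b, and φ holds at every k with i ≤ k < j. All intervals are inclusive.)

2

Scan j = 6,7,… for ((p4 ∧ ¬p2) U[1,3] p4):
  j=6: fails
  j=7: fails
  j=8: holds
First hit at j=8, so smallest k = 8-6 = 2.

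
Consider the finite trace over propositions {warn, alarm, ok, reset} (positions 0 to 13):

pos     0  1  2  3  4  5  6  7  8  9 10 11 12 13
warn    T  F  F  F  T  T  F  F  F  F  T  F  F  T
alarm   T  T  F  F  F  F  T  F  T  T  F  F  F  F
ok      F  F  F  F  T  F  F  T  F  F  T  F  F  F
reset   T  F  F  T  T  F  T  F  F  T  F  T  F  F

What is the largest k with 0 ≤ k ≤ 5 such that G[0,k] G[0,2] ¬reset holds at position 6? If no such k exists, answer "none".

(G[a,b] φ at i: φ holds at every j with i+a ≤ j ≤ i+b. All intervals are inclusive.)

G[0,2] ¬reset must hold from j=6 onward; find where it first fails.
  j=6: fails → no k works.

none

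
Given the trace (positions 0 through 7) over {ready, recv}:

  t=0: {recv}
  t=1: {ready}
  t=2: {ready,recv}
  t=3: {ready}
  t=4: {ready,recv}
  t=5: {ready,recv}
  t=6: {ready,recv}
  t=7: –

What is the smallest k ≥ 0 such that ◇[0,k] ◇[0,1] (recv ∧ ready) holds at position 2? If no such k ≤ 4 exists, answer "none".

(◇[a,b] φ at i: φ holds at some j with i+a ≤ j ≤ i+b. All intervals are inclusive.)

Scan j = 2,3,… for ◇[0,1] (recv ∧ ready):
  j=2: holds
First hit at j=2, so smallest k = 2-2 = 0.

0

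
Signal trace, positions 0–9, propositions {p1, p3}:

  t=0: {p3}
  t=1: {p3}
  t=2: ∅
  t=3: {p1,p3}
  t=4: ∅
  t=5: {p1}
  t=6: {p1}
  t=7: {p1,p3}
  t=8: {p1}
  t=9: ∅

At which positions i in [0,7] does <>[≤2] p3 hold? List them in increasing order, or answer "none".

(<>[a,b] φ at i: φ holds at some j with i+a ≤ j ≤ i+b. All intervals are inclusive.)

0, 1, 2, 3, 5, 6, 7

Evaluate at each i in [0,7]:
  i=0: ✓ (witness j=0)
  i=1: ✓ (witness j=1)
  i=2: ✓ (witness j=3)
  i=3: ✓ (witness j=3)
  i=4: ✗ (none in [4,6])
  i=5: ✓ (witness j=7)
  i=6: ✓ (witness j=7)
  i=7: ✓ (witness j=7)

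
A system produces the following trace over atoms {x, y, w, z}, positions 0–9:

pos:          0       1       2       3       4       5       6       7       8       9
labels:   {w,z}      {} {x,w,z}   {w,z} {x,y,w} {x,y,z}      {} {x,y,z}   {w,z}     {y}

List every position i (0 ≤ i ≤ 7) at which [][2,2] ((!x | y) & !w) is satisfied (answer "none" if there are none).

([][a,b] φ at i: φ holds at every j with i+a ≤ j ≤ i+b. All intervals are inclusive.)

3, 4, 5, 7

Evaluate at each i in [0,7]:
  i=0: ✗ (fails at j=2)
  i=1: ✗ (fails at j=3)
  i=2: ✗ (fails at j=4)
  i=3: ✓ (all of [5,5])
  i=4: ✓ (all of [6,6])
  i=5: ✓ (all of [7,7])
  i=6: ✗ (fails at j=8)
  i=7: ✓ (all of [9,9])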